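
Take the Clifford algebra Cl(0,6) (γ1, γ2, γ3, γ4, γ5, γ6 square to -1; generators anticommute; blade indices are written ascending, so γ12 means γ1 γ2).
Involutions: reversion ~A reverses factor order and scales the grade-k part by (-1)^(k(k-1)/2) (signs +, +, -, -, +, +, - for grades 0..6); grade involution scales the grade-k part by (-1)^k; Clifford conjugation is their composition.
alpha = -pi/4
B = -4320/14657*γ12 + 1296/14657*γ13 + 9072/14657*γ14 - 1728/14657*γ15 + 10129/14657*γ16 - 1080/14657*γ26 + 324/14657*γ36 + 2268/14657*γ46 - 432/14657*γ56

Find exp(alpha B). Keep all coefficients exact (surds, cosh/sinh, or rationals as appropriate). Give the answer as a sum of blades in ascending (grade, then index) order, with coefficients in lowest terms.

B^2 term by term: the squares give (-4320/14657)^2*(γ12)^2 + (1296/14657)^2*(γ13)^2 + (9072/14657)^2*(γ14)^2 + (-1728/14657)^2*(γ15)^2 + (10129/14657)^2*(γ16)^2 + (-1080/14657)^2*(γ26)^2 + (324/14657)^2*(γ36)^2 + (2268/14657)^2*(γ46)^2 + (-432/14657)^2*(γ56)^2 = 18662400/214827649*(-1) + 1679616/214827649*(-1) + 82301184/214827649*(-1) + 2985984/214827649*(-1) + 102596641/214827649*(-1) + 1166400/214827649*(-1) + 104976/214827649*(-1) + 5143824/214827649*(-1) + 186624/214827649*(-1) = -1 (each basis 2-blade squares to minus the product of its generators' squares); cross terms between blades sharing an index anticommute and cancel; the commuting (index-disjoint) pairs give grade-4 terms 2*c*c'*(blade product), which cancel blade by blade — γ1236: -2799360/214827649 + 2799360/214827649 = 0; γ1246: -19595520/214827649 + 19595520/214827649 = 0; γ1256: 3732480/214827649 - 3732480/214827649 = 0; γ1346: 5878656/214827649 - 5878656/214827649 = 0; γ1356: -1119744/214827649 + 1119744/214827649 = 0; γ1456: -7838208/214827649 + 7838208/214827649 = 0 — confirming B is simple. So B^2 = -1.
B^2 = -1 — since the square is negative, the closed form is circular: l = 1, alpha*l = -pi/4, so exp(alpha B) = cos(-pi/4) + (sin(-pi/4)/1)*B = sqrt(2)/2 + (-sqrt(2)/2)*B.
Answer: sqrt(2)/2 + 2160*sqrt(2)/14657*γ12 - 648*sqrt(2)/14657*γ13 - 4536*sqrt(2)/14657*γ14 + 864*sqrt(2)/14657*γ15 - 10129*sqrt(2)/29314*γ16 + 540*sqrt(2)/14657*γ26 - 162*sqrt(2)/14657*γ36 - 1134*sqrt(2)/14657*γ46 + 216*sqrt(2)/14657*γ56


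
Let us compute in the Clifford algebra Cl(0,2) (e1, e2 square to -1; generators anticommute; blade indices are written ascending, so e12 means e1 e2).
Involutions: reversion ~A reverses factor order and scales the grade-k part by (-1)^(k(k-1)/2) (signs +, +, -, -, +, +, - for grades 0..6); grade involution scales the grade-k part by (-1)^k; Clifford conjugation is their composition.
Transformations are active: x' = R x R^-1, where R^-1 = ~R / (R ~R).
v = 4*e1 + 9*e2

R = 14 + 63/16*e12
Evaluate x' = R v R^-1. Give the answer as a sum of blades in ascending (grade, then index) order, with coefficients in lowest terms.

~R = 14 - 63/16*e12, and R ~R = 54145/256, so R^-1 = ~R / (54145/256).
R v = 329/16*e1 + 567/4*e2
Answer: -1412/1105*e1 + 10791/1105*e2


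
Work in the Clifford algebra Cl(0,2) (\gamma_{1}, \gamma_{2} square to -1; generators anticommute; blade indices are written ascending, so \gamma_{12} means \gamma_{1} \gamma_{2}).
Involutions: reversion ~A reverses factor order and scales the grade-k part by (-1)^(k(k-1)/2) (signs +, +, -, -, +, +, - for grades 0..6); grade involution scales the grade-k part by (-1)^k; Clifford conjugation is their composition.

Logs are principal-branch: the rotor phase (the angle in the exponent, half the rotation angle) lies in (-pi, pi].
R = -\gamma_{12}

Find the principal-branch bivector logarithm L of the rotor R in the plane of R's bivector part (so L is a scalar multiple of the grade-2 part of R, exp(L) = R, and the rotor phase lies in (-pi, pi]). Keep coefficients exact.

The scalar part of R is 0, and that scalar determines the rotor phase on the principal branch; recovering the unit plane as bivector-part over sine of the phase gives L = phase * plane.
Concretely: cos(phase) = 0 gives phase = ±\frac{\pi}{2}, and since phase/sin(phase) is even the sign is immaterial: L = (phase/sin(phase)) * <R>_2 = (\frac{\pi}{2}) * <R>_2.
Answer: - \frac{\pi}{2} \gamma_{12}


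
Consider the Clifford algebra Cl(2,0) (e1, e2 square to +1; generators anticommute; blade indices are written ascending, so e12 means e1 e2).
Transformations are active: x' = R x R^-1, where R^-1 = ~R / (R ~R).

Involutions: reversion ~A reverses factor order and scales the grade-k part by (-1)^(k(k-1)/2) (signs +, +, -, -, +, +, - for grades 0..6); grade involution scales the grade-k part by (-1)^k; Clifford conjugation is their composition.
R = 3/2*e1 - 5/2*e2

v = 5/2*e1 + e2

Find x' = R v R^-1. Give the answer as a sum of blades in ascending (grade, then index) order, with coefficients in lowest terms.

~R = 3/2*e1 - 5/2*e2, and R ~R = 17/2, so R^-1 = ~R / (17/2).
R v = 5/4 + 31/4*e12
Answer: -35/17*e1 - 59/34*e2


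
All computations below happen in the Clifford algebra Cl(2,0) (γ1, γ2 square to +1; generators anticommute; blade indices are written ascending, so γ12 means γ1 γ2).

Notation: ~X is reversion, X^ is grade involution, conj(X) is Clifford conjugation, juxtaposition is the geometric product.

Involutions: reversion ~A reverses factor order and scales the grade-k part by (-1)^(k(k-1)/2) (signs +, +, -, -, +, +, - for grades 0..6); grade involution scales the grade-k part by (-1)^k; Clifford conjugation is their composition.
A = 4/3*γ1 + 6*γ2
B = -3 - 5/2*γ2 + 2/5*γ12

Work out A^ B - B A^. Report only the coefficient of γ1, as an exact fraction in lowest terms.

first term: 15 + 32/5*γ1 + 262/15*γ2 + 10/3*γ12
second term: 15 + 8/5*γ1 + 278/15*γ2 - 10/3*γ12
Answer: 24/5


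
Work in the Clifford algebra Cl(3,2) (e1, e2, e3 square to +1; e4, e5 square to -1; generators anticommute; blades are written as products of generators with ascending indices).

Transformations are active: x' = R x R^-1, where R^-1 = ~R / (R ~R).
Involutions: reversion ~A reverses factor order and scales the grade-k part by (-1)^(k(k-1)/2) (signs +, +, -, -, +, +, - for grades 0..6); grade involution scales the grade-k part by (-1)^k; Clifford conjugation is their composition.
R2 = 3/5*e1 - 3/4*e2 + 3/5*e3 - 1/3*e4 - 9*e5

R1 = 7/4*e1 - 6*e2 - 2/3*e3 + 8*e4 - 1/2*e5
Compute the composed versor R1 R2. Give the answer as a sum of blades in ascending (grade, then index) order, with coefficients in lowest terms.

Distribute over the terms of R1 (each basis-blade product reordered to ascending indices, repeated generators contracted through their squares):
(7/4*e1) R2 = 21/20 - 21/16*e1 e2 + 21/20*e1 e3 - 7/12*e1 e4 - 63/4*e1 e5
(-6*e2) R2 = 9/2 + 18/5*e1 e2 - 18/5*e2 e3 + 2*e2 e4 + 54*e2 e5
(-2/3*e3) R2 = -2/5 + 2/5*e1 e3 - 1/2*e2 e3 + 2/9*e3 e4 + 6*e3 e5
(8*e4) R2 = 8/3 - 24/5*e1 e4 + 6*e2 e4 - 24/5*e3 e4 - 72*e4 e5
(-1/2*e5) R2 = -9/2 + 3/10*e1 e5 - 3/8*e2 e5 + 3/10*e3 e5 - 1/6*e4 e5
Summing the partial products and collecting blades:
Answer: 199/60 + 183/80*e1 e2 + 29/20*e1 e3 - 323/60*e1 e4 - 309/20*e1 e5 - 41/10*e2 e3 + 8*e2 e4 + 429/8*e2 e5 - 206/45*e3 e4 + 63/10*e3 e5 - 433/6*e4 e5


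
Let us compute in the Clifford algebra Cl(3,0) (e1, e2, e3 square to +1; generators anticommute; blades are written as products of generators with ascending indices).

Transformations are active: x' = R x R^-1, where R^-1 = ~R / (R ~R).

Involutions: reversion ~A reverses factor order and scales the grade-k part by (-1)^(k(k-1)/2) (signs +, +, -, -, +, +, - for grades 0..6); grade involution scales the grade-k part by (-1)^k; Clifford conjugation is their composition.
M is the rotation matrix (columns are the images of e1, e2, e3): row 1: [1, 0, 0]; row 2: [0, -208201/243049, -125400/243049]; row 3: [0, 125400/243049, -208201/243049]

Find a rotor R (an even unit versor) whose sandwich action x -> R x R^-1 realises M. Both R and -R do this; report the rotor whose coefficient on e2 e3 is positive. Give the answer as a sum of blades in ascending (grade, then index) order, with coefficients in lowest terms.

Method: write R = a + b12*e1 e2 + b13*e1 e3 + b23*e2 e3 with a^2 + b12^2 + b13^2 + b23^2 = 1 (so R^-1 = ~R). Expanding the columns R e_j ~R gives tr M = 4a^2 - 1 and, from the antisymmetric part, M21 - M12 = -4a*b12, M13 - M31 = 4a*b13, M32 - M23 = -4a*b23.
Here tr M = -173353/243049, so a^2 = (1 + tr M)/4 = 17424/243049 and a = ±132/493. Taking a = 132/493: M21 - M12 = 0, M13 - M31 = 0, M32 - M23 = 250800/243049, giving b12 = 0, b13 = 0, b23 = -475/493, i.e. R = 132/493 - 475/493*e2 e3.
Its e2 e3 coefficient is negative, so report the other preimage -R.
Answer: -132/493 + 475/493*e2 e3. Note: both R and -R realise this M (trace -173353/243049); the covering map identifies them, and the e2 e3-coefficient sign is the tie-breaker.


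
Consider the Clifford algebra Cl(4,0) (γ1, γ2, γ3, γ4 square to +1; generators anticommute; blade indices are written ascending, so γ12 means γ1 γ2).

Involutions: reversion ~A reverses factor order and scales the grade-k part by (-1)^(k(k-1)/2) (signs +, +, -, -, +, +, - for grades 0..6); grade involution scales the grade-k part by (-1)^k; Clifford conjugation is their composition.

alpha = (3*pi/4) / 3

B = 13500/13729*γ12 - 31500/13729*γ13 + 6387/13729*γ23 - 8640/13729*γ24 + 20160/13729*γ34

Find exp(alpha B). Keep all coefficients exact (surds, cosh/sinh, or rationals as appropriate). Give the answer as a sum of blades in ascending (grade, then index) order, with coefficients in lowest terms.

B^2 term by term: the squares give (13500/13729)^2*(γ12)^2 + (-31500/13729)^2*(γ13)^2 + (6387/13729)^2*(γ23)^2 + (-8640/13729)^2*(γ24)^2 + (20160/13729)^2*(γ34)^2 = 182250000/188485441*(-1) + 992250000/188485441*(-1) + 40793769/188485441*(-1) + 74649600/188485441*(-1) + 406425600/188485441*(-1) = -9 (each basis 2-blade squares to minus the product of its generators' squares); cross terms between blades sharing an index anticommute and cancel; the commuting (index-disjoint) pairs give grade-4 terms 2*c*c'*(blade product), which cancel blade by blade — γ1234: 544320000/188485441 - 544320000/188485441 = 0 — confirming B is simple. So B^2 = -9.
B^2 = -9 — the negative square puts this in the circular regime; l = 3, alpha*l = 3*pi/4, so exp(alpha B) = cos(3*pi/4) + (sin(3*pi/4)/3)*B = -sqrt(2)/2 + (sqrt(2)/6)*B.
Answer: -sqrt(2)/2 + 2250*sqrt(2)/13729*γ12 - 5250*sqrt(2)/13729*γ13 + 2129*sqrt(2)/27458*γ23 - 1440*sqrt(2)/13729*γ24 + 3360*sqrt(2)/13729*γ34


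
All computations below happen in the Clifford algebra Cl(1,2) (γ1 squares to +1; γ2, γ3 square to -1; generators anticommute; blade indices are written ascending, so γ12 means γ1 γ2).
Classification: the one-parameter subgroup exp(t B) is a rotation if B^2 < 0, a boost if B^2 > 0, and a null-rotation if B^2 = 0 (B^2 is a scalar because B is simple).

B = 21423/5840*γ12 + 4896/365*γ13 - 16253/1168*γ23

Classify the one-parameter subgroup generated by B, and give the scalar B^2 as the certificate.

B^2 term by term: the squares give (21423/5840)^2*(γ12)^2 + (4896/365)^2*(γ13)^2 + (-16253/1168)^2*(γ23)^2 = 458944929/34105600*(+1) + 23970816/133225*(+1) + 264160009/1364224*(-1) = -1/4 (each basis 2-blade squares to minus the product of its generators' squares); cross terms between blades sharing an index anticommute and cancel. So B^2 = -1/4.
Answer: rotation, certificate B^2 = -1/4. Why this suffices: the scalar -1/4 survives any versor conjugation, so its sign alone determines the class however B is presented.


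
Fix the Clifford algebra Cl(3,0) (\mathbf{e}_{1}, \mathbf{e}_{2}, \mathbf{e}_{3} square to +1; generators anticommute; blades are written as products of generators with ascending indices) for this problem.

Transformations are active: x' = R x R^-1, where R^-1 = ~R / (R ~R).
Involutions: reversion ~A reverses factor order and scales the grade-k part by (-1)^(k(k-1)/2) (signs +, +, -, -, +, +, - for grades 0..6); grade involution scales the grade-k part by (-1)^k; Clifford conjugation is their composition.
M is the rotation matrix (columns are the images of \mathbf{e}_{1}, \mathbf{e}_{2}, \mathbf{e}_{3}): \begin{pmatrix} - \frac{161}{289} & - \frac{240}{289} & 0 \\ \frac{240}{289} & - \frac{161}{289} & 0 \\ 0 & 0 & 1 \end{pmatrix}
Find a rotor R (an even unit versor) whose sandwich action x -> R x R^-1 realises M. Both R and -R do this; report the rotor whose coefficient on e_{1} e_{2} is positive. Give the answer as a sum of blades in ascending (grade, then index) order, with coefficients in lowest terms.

Method: write R = a + b12*e_{1} e_{2} + b13*e_{1} e_{3} + b23*e_{2} e_{3} with a^2 + b12^2 + b13^2 + b23^2 = 1 (so R^-1 = ~R). Expanding the columns R e_j ~R gives tr M = 4a^2 - 1 and, from the antisymmetric part, M21 - M12 = -4a*b12, M13 - M31 = 4a*b13, M32 - M23 = -4a*b23.
Here tr M = -\frac{33}{289}, so a^2 = (1 + tr M)/4 = \frac{64}{289} and a = ±\frac{8}{17}. Taking a = \frac{8}{17}: M21 - M12 = \frac{480}{289}, M13 - M31 = 0, M32 - M23 = 0, giving b12 = -\frac{15}{17}, b13 = 0, b23 = 0, i.e. R = \frac{8}{17} - \frac{15}{17} e_{1} e_{2}.
Its e_{1} e_{2} coefficient is negative, so report the other preimage -R.
Answer: -\frac{8}{17} + \frac{15}{17} e_{1} e_{2}. Key observation: the double cover Spin(3) -> SO(3) sends R and -R to the same matrix (trace -\frac{33}{289} here), so the stated sign of the e_{1} e_{2} coefficient is what selects one sheet.


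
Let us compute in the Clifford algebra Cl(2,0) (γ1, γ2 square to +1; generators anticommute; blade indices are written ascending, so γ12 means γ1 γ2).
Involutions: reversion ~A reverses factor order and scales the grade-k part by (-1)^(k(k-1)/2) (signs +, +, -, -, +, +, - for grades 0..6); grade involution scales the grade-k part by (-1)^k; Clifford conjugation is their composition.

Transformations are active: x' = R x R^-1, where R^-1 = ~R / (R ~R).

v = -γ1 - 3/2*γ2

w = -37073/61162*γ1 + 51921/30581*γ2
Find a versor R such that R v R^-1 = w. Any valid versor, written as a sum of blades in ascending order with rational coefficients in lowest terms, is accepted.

Key observation: q(v) = q(w) = 13/4 (sandwiches preserve the norm), so R = v + w = -98235/61162*γ1 + 12099/61162*γ2 works whenever it is invertible — the component of v along it is kept and (v - w)/2 reverses, sending v to w.
Answer: -98235/61162*γ1 + 12099/61162*γ2


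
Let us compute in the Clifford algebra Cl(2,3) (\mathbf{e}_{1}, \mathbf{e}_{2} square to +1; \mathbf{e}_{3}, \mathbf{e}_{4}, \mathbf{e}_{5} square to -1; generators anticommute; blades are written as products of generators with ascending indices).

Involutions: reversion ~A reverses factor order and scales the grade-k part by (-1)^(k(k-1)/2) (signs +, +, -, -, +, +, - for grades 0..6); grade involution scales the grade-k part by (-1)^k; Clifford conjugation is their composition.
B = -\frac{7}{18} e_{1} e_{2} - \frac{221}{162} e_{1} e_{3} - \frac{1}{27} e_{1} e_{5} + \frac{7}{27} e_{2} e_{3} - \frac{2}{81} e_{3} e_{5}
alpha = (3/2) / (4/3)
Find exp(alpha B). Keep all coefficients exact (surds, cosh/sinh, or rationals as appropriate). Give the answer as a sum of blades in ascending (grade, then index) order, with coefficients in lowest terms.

B^2 term by term: the squares give (-\frac{7}{18})^2*(e_{1} e_{2})^2 + (-\frac{221}{162})^2*(e_{1} e_{3})^2 + (-\frac{1}{27})^2*(e_{1} e_{5})^2 + (\frac{7}{27})^2*(e_{2} e_{3})^2 + (-\frac{2}{81})^2*(e_{3} e_{5})^2 = \frac{49}{324}*(-1) + \frac{48841}{26244}*(+1) + \frac{1}{729}*(+1) + \frac{49}{729}*(+1) + \frac{4}{6561}*(-1) = \frac{16}{9} (each basis 2-blade squares to minus the product of its generators' squares); cross terms between blades sharing an index anticommute and cancel; the commuting (index-disjoint) pairs give grade-4 terms 2*c*c'*(blade product), which cancel blade by blade — e_{1} e_{2} e_{3} e_{5}: \frac{14}{729} - \frac{14}{729} = 0 — confirming B is simple. So B^2 = \frac{16}{9}.
B^2 = \frac{16}{9} — since the square is positive, the closed form is hyperbolic: l = \frac{4}{3}, alpha*l = \frac{3}{2}, so exp(alpha B) = cosh(\frac{3}{2}) + (sinh(\frac{3}{2})/(\frac{4}{3}))*B = \cosh{\left(\frac{3}{2} \right)} + (\frac{3 \sinh{\left(\frac{3}{2} \right)}}{4})*B.
Answer: \cosh{\left(\frac{3}{2} \right)} - \frac{7 \sinh{\left(\frac{3}{2} \right)}}{24} e_{1} e_{2} - \frac{221 \sinh{\left(\frac{3}{2} \right)}}{216} e_{1} e_{3} - \frac{\sinh{\left(\frac{3}{2} \right)}}{36} e_{1} e_{5} + \frac{7 \sinh{\left(\frac{3}{2} \right)}}{36} e_{2} e_{3} - \frac{\sinh{\left(\frac{3}{2} \right)}}{54} e_{3} e_{5}


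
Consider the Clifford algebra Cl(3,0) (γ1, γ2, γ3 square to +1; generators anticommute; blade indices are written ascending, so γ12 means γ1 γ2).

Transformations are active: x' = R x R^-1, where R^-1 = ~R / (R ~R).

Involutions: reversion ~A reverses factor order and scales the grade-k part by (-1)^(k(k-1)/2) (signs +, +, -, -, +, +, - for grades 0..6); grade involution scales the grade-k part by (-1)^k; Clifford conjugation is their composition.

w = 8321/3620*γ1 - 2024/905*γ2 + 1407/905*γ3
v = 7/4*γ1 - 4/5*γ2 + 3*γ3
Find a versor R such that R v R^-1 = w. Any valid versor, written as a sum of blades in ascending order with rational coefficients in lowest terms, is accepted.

The midline construction: v and w both square to 5081/400, so reflecting in their sum 3664/905*γ1 - 2748/905*γ2 + 4122/905*γ3 exchanges them.
Answer: 3664/905*γ1 - 2748/905*γ2 + 4122/905*γ3


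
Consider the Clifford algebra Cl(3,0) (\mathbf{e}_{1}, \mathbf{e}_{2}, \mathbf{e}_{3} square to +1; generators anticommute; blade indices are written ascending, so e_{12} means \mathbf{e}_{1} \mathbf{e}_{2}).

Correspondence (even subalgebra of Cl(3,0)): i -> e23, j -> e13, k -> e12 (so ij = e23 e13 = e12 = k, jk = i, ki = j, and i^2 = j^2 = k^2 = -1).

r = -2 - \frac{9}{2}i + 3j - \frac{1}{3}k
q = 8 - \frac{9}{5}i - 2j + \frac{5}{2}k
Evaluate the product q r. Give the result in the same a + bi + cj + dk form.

In blades: q = 8 + \frac{5}{2} e_{12} - 2 e_{13} - \frac{9}{5} e_{23}, r = -2 - \frac{1}{3} e_{12} + 3 e_{13} - \frac{9}{2} e_{23}.
Distribute q over r term by term (generator squares from the signature, products reordered to ascending indices): (8)*r = -16 - \frac{8}{3} e_{12} + 24 e_{13} - 36 e_{23}; (\frac{5}{2} e_{12})*r = \frac{5}{6} - 5 e_{12} - \frac{45}{4} e_{13} - \frac{15}{2} e_{23}; (-2 e_{13})*r = 6 - 9 e_{12} + 4 e_{13} + \frac{2}{3} e_{23}; (-\frac{9}{5} e_{23})*r = -\frac{81}{10} - \frac{27}{5} e_{12} - \frac{3}{5} e_{13} + \frac{18}{5} e_{23}.
Sum: -\frac{259}{15} - \frac{331}{15} e_{12} + \frac{323}{20} e_{13} - \frac{1177}{30} e_{23}; translating back through the correspondence:
Answer: -\frac{259}{15} - \frac{1177}{30}i + \frac{323}{20}j - \frac{331}{15}k


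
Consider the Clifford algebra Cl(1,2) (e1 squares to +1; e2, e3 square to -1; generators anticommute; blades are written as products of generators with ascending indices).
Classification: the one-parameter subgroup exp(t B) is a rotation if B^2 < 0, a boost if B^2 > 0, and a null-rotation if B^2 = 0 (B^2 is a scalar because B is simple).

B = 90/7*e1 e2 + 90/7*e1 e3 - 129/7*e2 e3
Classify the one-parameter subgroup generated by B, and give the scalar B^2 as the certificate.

B^2 term by term: the squares give (90/7)^2*(e1 e2)^2 + (90/7)^2*(e1 e3)^2 + (-129/7)^2*(e2 e3)^2 = 8100/49*(+1) + 8100/49*(+1) + 16641/49*(-1) = -9 (each basis 2-blade squares to minus the product of its generators' squares); cross terms between blades sharing an index anticommute and cancel. So B^2 = -9.
Answer: rotation, certificate B^2 = -9. Note: conjugating B changes its blade decomposition but never the scalar B^2 = -9, whose sign settles the classification.


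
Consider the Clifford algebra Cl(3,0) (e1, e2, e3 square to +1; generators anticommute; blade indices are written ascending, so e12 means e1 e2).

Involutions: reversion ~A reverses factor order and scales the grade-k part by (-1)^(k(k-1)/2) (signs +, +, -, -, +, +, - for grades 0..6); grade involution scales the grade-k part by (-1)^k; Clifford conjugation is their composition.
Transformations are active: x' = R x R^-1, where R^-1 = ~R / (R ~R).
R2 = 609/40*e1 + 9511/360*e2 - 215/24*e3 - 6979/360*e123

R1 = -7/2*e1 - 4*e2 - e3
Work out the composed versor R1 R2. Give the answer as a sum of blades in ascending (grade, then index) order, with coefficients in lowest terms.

Distribute over the terms of R1 (each basis-blade product reordered to ascending indices, repeated generators contracted through their squares):
(-7/2*e1) R2 = -4263/80 - 66577/720*e12 + 1505/48*e13 + 48853/720*e23
(-4*e2) R2 = -9511/90 + 609/10*e12 - 6979/90*e13 + 215/6*e23
(-e3) R2 = 215/24 + 6979/360*e12 + 609/40*e13 + 9511/360*e23
Summing the partial products and collecting blades:
Answer: -21601/144 - 8771/720*e12 - 4459/144*e13 + 6245/48*e23


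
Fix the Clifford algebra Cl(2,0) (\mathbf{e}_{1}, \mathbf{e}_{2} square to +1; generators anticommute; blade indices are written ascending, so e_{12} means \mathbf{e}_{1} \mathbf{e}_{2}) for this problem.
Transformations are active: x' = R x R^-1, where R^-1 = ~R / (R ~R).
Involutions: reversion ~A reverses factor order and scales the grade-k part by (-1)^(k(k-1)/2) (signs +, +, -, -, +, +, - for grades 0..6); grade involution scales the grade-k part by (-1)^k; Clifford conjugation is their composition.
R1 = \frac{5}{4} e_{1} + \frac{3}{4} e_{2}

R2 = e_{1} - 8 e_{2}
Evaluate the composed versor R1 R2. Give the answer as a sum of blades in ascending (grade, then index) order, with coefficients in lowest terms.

Distribute over the terms of R1 (each basis-blade product reordered to ascending indices, repeated generators contracted through their squares):
(\frac{5}{4} e_{1}) R2 = \frac{5}{4} - 10 e_{12}
(\frac{3}{4} e_{2}) R2 = -6 - \frac{3}{4} e_{12}
Summing the partial products and collecting blades:
Answer: -\frac{19}{4} - \frac{43}{4} e_{12}


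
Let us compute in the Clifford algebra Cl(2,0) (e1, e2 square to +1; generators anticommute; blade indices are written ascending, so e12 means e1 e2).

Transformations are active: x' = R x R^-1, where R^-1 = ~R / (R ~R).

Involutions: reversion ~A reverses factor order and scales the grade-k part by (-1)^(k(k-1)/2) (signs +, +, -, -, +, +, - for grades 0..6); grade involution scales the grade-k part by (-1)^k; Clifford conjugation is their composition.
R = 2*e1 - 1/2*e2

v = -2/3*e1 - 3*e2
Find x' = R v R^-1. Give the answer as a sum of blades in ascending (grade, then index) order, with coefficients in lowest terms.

~R = 2*e1 - 1/2*e2, and R ~R = 17/4, so R^-1 = ~R / (17/4).
R v = 1/6 - 19/3*e12
Answer: 14/17*e1 + 151/51*e2


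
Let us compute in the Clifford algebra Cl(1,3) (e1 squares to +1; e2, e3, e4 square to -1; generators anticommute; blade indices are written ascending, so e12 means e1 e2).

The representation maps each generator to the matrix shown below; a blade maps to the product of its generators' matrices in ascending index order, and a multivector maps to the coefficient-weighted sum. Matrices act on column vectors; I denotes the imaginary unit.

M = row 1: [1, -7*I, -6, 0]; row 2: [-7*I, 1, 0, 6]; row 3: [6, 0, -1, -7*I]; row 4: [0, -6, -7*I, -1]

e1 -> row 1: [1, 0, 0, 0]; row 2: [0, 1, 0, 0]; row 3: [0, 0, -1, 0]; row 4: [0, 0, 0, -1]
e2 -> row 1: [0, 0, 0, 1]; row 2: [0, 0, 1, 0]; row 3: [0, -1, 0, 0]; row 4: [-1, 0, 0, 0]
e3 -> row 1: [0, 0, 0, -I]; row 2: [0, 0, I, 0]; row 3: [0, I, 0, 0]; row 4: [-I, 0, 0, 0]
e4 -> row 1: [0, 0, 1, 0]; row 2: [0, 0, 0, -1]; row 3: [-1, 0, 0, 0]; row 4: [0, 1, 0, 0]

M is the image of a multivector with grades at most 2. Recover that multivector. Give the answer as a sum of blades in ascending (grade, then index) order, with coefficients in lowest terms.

Method: the blade images are trace-orthogonal — tr(rho(e_A) rho(e_B)^-1) = 4 if A = B and 0 otherwise — and rho(e_A)^-1 = (e_A)^2 * rho(e_A) with (e_A)^2 = +1 or -1, so the coefficient of e_A in the preimage is (e_A)^2 * tr(M rho(e_A))/4.
Nonzero projections over blades of grade <= 2: e1: (e1)^2 = +1, tr(M rho(e1)) = 4, coefficient 1; e4: (e4)^2 = -1, tr(M rho(e4)) = 24, coefficient -6; e34: (e34)^2 = -1, tr(M rho(e34)) = -28, coefficient 7. Every other blade of grade <= 2 projects to 0.
Answer: e1 - 6*e4 + 7*e34


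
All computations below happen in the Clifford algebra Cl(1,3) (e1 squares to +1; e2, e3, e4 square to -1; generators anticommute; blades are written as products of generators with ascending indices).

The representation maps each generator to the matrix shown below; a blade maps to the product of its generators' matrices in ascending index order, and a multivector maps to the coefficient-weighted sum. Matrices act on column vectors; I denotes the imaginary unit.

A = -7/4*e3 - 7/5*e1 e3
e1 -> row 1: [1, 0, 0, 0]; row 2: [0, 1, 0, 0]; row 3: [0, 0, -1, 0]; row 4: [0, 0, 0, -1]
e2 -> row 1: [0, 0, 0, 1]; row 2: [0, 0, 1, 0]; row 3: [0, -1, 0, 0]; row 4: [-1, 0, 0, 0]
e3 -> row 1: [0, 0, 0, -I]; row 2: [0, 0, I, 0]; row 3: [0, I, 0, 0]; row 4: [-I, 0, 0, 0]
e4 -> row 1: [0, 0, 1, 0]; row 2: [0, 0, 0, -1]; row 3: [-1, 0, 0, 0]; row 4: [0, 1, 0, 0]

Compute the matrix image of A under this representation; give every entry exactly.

Bivector images (products of the table entries): rho(e1 e3) = rho(e1)rho(e3) = row 1: [0, 0, 0, -I]; row 2: [0, 0, I, 0]; row 3: [0, -I, 0, 0]; row 4: [I, 0, 0, 0].
M = (-7/4)*rho(e3) + (-7/5)*rho(e1 e3), summed entrywise:
Answer: row 1: [0, 0, 0, 63*I/20]; row 2: [0, 0, -63*I/20, 0]; row 3: [0, -7*I/20, 0, 0]; row 4: [7*I/20, 0, 0, 0]


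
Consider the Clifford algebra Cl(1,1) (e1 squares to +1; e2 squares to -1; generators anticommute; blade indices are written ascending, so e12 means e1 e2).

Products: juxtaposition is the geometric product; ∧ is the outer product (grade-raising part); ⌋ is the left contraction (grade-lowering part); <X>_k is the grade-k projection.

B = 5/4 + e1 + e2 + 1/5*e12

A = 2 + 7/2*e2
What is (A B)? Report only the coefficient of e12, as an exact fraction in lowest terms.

step 1: -1 + 27/10*e1 + 51/8*e2 - 31/10*e12
Answer: -31/10


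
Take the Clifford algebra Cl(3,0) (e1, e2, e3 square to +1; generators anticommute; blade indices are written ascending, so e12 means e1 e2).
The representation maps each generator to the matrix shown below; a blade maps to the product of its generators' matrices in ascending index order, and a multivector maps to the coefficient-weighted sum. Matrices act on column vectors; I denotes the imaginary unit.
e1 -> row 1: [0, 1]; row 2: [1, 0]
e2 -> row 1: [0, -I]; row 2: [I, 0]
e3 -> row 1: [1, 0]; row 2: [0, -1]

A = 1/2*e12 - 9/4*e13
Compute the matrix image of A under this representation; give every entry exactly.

Bivector images (products of the table entries): rho(e12) = rho(e1)rho(e2) = row 1: [I, 0]; row 2: [0, -I]; rho(e13) = rho(e1)rho(e3) = row 1: [0, -1]; row 2: [1, 0].
M = (1/2)*rho(e12) + (-9/4)*rho(e13), summed entrywise:
Answer: row 1: [I/2, 9/4]; row 2: [-9/4, -I/2]


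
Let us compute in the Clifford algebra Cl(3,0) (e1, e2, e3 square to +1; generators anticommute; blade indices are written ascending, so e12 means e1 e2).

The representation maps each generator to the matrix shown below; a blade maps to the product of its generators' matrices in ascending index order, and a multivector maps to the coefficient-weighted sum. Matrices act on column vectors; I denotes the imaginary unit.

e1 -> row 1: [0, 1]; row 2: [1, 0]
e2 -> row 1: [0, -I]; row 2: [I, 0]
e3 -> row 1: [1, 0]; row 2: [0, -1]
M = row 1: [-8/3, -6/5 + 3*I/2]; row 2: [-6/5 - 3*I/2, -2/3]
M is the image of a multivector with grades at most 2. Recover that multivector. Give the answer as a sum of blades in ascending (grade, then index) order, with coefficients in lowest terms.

Method: 1, rho(e1), rho(e2), rho(e3) form a trace-orthogonal basis of the 2x2 complex matrices (tr(X Y) = 2 if X = Y, else 0), so M = m0*1 + m1*rho(e1) + m2*rho(e2) + m3*rho(e3) with m0 = tr(M)/2 = -5/3, m1 = tr(M rho(e1))/2 = -6/5, m2 = tr(M rho(e2))/2 = -3/2, m3 = tr(M rho(e3))/2 = -1.
Multiplying table entries, the bivector images are rho(e12) = I*rho(e3), rho(e13) = -I*rho(e2), rho(e23) = I*rho(e1); with real blade coefficients the real parts of m0..m3 are the coefficients of 1, e1, e2, e3 and the imaginary parts give the bivectors (e23: Im m1, e13: -Im m2, e12: Im m3).
Answer: -5/3 - 6/5*e1 - 3/2*e2 - e3


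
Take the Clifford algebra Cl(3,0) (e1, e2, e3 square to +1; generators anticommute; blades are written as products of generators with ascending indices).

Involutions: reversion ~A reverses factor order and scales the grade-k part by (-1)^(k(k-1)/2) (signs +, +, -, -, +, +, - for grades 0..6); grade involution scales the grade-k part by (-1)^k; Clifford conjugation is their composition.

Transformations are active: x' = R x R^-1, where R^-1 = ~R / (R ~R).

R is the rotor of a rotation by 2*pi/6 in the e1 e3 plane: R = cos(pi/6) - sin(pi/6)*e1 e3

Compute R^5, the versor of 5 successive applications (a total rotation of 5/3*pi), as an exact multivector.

The rotor phase is half the rotation angle and phases add under composition, so 5 steps in the e1 e3 plane accumulate phase 5*(pi/6) = 5*pi/6: R^5 = cos(5*pi/6) - sin(5*pi/6)*e1 e3.
cos(5*pi/6) = -sqrt(3)/2 and sin(5*pi/6) = 1/2, so R^5 = -sqrt(3)/2 - 1/2*e1 e3. The net rotation is 5/3*pi; the rotor keeps the half-angle phase exactly.
Answer: -sqrt(3)/2 - 1/2*e1 e3


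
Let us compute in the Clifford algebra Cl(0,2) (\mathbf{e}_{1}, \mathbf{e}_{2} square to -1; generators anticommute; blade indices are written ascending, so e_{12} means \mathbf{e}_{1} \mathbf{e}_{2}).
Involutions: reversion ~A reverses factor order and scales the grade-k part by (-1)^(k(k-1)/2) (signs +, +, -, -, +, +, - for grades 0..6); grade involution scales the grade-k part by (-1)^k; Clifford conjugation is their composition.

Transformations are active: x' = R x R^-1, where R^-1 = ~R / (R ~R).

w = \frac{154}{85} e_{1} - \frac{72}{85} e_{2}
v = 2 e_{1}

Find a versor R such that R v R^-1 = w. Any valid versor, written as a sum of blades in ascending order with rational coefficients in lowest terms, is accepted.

Reasoning: v^2 = w^2 = -4 since conjugation preserves the quadratic form; R = v + w = \frac{324}{85} e_{1} - \frac{72}{85} e_{2} is then valid when invertible, keeping its own part and reversing (v - w)/2.
Answer: \frac{324}{85} e_{1} - \frac{72}{85} e_{2}


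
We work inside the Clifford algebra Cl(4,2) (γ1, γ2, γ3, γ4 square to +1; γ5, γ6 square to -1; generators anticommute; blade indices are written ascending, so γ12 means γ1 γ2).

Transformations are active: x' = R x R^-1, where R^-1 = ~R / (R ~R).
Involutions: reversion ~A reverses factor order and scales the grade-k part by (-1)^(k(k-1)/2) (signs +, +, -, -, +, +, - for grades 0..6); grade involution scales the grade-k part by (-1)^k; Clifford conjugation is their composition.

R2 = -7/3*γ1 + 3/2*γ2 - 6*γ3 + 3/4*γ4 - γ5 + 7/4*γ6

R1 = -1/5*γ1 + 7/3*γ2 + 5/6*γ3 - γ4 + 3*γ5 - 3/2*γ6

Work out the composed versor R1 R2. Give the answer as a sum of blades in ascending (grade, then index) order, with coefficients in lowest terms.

Distribute over the terms of R1 (each basis-blade product reordered to ascending indices, repeated generators contracted through their squares):
(-1/5*γ1) R2 = 7/15 - 3/10*γ12 + 6/5*γ13 - 3/20*γ14 + 1/5*γ15 - 7/20*γ16
(7/3*γ2) R2 = 7/2 + 49/9*γ12 - 14*γ23 + 7/4*γ24 - 7/3*γ25 + 49/12*γ26
(5/6*γ3) R2 = -5 + 35/18*γ13 - 5/4*γ23 + 5/8*γ34 - 5/6*γ35 + 35/24*γ36
(-γ4) R2 = -3/4 - 7/3*γ14 + 3/2*γ24 - 6*γ34 + γ45 - 7/4*γ46
(3*γ5) R2 = 3 + 7*γ15 - 9/2*γ25 + 18*γ35 - 9/4*γ45 + 21/4*γ56
(-3/2*γ6) R2 = 21/8 - 7/2*γ16 + 9/4*γ26 - 9*γ36 + 9/8*γ46 - 3/2*γ56
Summing the partial products and collecting blades:
Answer: 461/120 + 463/90*γ12 + 283/90*γ13 - 149/60*γ14 + 36/5*γ15 - 77/20*γ16 - 61/4*γ23 + 13/4*γ24 - 41/6*γ25 + 19/3*γ26 - 43/8*γ34 + 103/6*γ35 - 181/24*γ36 - 5/4*γ45 - 5/8*γ46 + 15/4*γ56


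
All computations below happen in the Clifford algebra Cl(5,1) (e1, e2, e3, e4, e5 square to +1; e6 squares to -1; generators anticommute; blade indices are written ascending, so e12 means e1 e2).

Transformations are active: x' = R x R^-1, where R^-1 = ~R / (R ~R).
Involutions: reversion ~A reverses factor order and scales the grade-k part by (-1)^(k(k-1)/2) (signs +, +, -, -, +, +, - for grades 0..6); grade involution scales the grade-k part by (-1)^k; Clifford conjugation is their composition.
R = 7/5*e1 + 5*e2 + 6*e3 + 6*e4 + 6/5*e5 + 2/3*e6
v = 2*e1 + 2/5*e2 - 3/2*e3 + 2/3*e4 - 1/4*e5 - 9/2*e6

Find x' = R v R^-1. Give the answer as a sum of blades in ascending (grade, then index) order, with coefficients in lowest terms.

~R = 7/5*e1 + 5*e2 + 6*e3 + 6*e4 + 6/5*e5 + 2/3*e6, and R ~R = 4498/45, so R^-1 = ~R / (4498/45).
R v = 5/2 - 236/25*e12 - 141/10*e13 - 166/15*e14 - 11/4*e15 - 229/30*e16 - 99/10*e23 + 14/15*e24 - 173/100*e25 - 683/30*e26 + 13*e34 + 3/10*e35 - 26*e36 - 23/10*e45 - 247/9*e46 - 157/30*e56
Answer: -8681/4498*e1 - 3371/22490*e2 + 8097/4498*e3 - 2473/6747*e4 + 2789/8996*e5 + 20391/4498*e6


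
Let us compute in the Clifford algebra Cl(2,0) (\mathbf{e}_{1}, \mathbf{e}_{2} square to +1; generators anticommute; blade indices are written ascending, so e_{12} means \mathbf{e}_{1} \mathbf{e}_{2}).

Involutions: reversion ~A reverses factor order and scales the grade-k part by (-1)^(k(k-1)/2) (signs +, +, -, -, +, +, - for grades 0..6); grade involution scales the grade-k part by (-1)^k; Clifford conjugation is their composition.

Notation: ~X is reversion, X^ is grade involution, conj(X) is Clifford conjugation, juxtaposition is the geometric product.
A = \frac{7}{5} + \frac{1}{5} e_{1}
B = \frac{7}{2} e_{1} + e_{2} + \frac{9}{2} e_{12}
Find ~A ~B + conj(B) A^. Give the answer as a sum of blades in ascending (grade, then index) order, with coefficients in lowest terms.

first term: \frac{7}{10} + \frac{49}{10} e_{1} + \frac{1}{2} e_{2} - \frac{61}{10} e_{12}
second term: \frac{7}{10} - \frac{49}{10} e_{1} - \frac{23}{10} e_{2} - \frac{13}{2} e_{12}
Answer: \frac{7}{5} - \frac{9}{5} e_{2} - \frac{63}{5} e_{12}


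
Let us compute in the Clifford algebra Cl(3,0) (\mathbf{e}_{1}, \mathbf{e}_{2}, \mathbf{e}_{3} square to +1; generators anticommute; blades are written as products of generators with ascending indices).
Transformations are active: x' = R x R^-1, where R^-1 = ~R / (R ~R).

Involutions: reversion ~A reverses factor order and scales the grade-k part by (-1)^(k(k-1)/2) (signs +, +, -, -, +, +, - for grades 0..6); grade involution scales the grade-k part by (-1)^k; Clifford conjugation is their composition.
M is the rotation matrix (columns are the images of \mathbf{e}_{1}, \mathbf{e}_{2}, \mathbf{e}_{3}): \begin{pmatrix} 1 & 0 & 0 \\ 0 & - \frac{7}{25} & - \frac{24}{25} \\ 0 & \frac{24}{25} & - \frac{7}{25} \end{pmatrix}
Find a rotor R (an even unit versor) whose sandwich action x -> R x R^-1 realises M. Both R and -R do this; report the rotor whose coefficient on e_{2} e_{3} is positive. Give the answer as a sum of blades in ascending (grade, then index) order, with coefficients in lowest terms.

Method: write R = a + b12*e_{1} e_{2} + b13*e_{1} e_{3} + b23*e_{2} e_{3} with a^2 + b12^2 + b13^2 + b23^2 = 1 (so R^-1 = ~R). Expanding the columns R e_j ~R gives tr M = 4a^2 - 1 and, from the antisymmetric part, M21 - M12 = -4a*b12, M13 - M31 = 4a*b13, M32 - M23 = -4a*b23.
Here tr M = \frac{11}{25}, so a^2 = (1 + tr M)/4 = \frac{9}{25} and a = ±\frac{3}{5}. Taking a = \frac{3}{5}: M21 - M12 = 0, M13 - M31 = 0, M32 - M23 = \frac{48}{25}, giving b12 = 0, b13 = 0, b23 = -\frac{4}{5}, i.e. R = \frac{3}{5} - \frac{4}{5} e_{2} e_{3}.
Its e_{2} e_{3} coefficient is negative, so report the other preimage -R.
Answer: -\frac{3}{5} + \frac{4}{5} e_{2} e_{3}. Sheet selection: the two-to-one cover makes ±R indistinguishable at the matrix level (trace \frac{11}{25}), so uniqueness comes from the required sign on e_{2} e_{3}.


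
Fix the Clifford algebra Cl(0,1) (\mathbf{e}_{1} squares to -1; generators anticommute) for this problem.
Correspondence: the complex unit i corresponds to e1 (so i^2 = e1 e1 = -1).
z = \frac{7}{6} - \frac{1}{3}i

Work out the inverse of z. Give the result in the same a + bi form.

In blades: z = \frac{7}{6} - \frac{1}{3} e_{1}.
With qbar = \frac{7}{6} + \frac{1}{3} e_{1} (scalar fixed, mapped units negated), z qbar = \frac{53}{36} (the sum of squared coefficients), so z^-1 = qbar / (\frac{53}{36}) = \frac{42}{53} + \frac{12}{53} e_{1}; translating back:
Answer: \frac{42}{53} + \frac{12}{53}i


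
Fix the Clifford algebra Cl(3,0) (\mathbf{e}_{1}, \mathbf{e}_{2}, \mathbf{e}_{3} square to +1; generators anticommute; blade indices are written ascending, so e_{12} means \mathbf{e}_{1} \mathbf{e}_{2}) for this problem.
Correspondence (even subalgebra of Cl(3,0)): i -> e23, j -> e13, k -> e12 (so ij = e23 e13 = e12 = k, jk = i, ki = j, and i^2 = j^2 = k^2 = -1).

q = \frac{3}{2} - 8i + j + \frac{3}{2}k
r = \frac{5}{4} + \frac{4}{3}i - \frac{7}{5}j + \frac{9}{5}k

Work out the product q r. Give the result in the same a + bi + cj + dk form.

In blades: q = \frac{3}{2} + \frac{3}{2} e_{12} + e_{13} - 8 e_{23}, r = \frac{5}{4} + \frac{9}{5} e_{12} - \frac{7}{5} e_{13} + \frac{4}{3} e_{23}.
Distribute q over r term by term (generator squares from the signature, products reordered to ascending indices): (\frac{3}{2})*r = \frac{15}{8} + \frac{27}{10} e_{12} - \frac{21}{10} e_{13} + 2 e_{23}; (\frac{3}{2} e_{12})*r = -\frac{27}{10} + \frac{15}{8} e_{12} + 2 e_{13} + \frac{21}{10} e_{23}; (e_{13})*r = \frac{7}{5} - \frac{4}{3} e_{12} + \frac{5}{4} e_{13} + \frac{9}{5} e_{23}; (-8 e_{23})*r = \frac{32}{3} + \frac{56}{5} e_{12} + \frac{72}{5} e_{13} - 10 e_{23}.
Sum: \frac{1349}{120} + \frac{1733}{120} e_{12} + \frac{311}{20} e_{13} - \frac{41}{10} e_{23}; translating back through the correspondence:
Answer: \frac{1349}{120} - \frac{41}{10}i + \frac{311}{20}j + \frac{1733}{120}k


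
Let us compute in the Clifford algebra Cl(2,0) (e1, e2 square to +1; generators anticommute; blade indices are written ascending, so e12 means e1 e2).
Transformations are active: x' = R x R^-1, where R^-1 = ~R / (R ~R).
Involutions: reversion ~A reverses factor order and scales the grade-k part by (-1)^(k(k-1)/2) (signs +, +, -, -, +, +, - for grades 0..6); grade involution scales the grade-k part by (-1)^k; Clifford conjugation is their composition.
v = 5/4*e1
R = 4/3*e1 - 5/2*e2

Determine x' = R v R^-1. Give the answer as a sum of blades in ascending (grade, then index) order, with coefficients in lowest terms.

~R = 4/3*e1 - 5/2*e2, and R ~R = 289/36, so R^-1 = ~R / (289/36).
R v = 5/3 + 25/8*e12
Answer: -805/1156*e1 - 300/289*e2


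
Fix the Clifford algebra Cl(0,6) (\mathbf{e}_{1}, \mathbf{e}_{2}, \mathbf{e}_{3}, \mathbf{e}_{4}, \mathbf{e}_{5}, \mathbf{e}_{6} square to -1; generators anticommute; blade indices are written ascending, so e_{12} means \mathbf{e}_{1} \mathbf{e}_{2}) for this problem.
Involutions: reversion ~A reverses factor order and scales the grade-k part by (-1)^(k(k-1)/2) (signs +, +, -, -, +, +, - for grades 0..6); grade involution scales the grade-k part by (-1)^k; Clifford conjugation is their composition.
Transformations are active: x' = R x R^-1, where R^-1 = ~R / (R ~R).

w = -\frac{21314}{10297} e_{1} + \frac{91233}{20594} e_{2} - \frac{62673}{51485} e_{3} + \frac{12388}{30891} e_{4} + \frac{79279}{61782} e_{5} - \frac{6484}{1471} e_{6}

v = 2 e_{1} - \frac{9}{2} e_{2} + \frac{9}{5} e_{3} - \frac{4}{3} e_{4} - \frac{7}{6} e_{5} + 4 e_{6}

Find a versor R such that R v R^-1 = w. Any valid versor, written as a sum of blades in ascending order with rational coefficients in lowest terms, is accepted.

Key observation: q(v) = q(w) = -\frac{20983}{450} (sandwiches preserve the norm), so R = v + w = -\frac{720}{10297} e_{1} - \frac{720}{10297} e_{2} + \frac{6000}{10297} e_{3} - \frac{9600}{10297} e_{4} + \frac{1200}{10297} e_{5} - \frac{600}{1471} e_{6} works whenever it is invertible — the component of v along it is kept and (v - w)/2 reverses, sending v to w.
Answer: -\frac{720}{10297} e_{1} - \frac{720}{10297} e_{2} + \frac{6000}{10297} e_{3} - \frac{9600}{10297} e_{4} + \frac{1200}{10297} e_{5} - \frac{600}{1471} e_{6}


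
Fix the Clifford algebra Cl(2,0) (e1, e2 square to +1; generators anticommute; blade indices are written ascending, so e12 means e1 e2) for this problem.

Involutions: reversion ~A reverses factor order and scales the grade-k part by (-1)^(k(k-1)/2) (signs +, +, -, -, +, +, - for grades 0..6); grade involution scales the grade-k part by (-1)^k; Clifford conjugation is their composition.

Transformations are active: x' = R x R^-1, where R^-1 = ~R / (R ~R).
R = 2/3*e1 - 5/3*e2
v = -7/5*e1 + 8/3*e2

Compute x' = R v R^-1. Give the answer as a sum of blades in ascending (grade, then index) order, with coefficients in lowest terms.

~R = 2/3*e1 - 5/3*e2, and R ~R = 29/9, so R^-1 = ~R / (29/9).
R v = -242/45 - 5/9*e12
Answer: -359/435*e1 + 84/29*e2
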